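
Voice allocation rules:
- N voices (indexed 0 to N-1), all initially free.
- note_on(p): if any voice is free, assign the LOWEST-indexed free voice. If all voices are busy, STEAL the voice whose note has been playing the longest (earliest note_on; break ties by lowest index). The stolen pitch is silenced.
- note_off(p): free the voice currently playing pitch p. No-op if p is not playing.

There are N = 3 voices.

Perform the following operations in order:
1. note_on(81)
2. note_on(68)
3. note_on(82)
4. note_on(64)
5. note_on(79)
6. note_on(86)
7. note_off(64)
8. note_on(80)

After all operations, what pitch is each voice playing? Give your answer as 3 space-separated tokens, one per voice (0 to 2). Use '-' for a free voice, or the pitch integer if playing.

Op 1: note_on(81): voice 0 is free -> assigned | voices=[81 - -]
Op 2: note_on(68): voice 1 is free -> assigned | voices=[81 68 -]
Op 3: note_on(82): voice 2 is free -> assigned | voices=[81 68 82]
Op 4: note_on(64): all voices busy, STEAL voice 0 (pitch 81, oldest) -> assign | voices=[64 68 82]
Op 5: note_on(79): all voices busy, STEAL voice 1 (pitch 68, oldest) -> assign | voices=[64 79 82]
Op 6: note_on(86): all voices busy, STEAL voice 2 (pitch 82, oldest) -> assign | voices=[64 79 86]
Op 7: note_off(64): free voice 0 | voices=[- 79 86]
Op 8: note_on(80): voice 0 is free -> assigned | voices=[80 79 86]

Answer: 80 79 86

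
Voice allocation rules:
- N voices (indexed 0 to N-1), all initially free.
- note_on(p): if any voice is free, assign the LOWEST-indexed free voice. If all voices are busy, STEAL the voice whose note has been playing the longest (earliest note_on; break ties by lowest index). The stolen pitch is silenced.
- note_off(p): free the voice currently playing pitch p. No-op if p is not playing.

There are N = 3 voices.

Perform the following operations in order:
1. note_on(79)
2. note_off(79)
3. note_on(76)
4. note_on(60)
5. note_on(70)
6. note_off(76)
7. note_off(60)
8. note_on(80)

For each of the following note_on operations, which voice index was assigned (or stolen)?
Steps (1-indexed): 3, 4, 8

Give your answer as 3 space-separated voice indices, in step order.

Op 1: note_on(79): voice 0 is free -> assigned | voices=[79 - -]
Op 2: note_off(79): free voice 0 | voices=[- - -]
Op 3: note_on(76): voice 0 is free -> assigned | voices=[76 - -]
Op 4: note_on(60): voice 1 is free -> assigned | voices=[76 60 -]
Op 5: note_on(70): voice 2 is free -> assigned | voices=[76 60 70]
Op 6: note_off(76): free voice 0 | voices=[- 60 70]
Op 7: note_off(60): free voice 1 | voices=[- - 70]
Op 8: note_on(80): voice 0 is free -> assigned | voices=[80 - 70]

Answer: 0 1 0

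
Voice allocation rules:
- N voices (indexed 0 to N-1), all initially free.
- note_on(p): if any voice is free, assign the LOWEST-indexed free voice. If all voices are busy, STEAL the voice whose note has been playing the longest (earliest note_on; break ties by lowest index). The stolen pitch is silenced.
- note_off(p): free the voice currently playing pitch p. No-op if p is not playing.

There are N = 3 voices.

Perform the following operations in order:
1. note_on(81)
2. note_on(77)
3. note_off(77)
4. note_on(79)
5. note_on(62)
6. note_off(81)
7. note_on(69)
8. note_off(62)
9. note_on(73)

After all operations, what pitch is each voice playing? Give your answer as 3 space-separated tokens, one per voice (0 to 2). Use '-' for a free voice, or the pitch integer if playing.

Op 1: note_on(81): voice 0 is free -> assigned | voices=[81 - -]
Op 2: note_on(77): voice 1 is free -> assigned | voices=[81 77 -]
Op 3: note_off(77): free voice 1 | voices=[81 - -]
Op 4: note_on(79): voice 1 is free -> assigned | voices=[81 79 -]
Op 5: note_on(62): voice 2 is free -> assigned | voices=[81 79 62]
Op 6: note_off(81): free voice 0 | voices=[- 79 62]
Op 7: note_on(69): voice 0 is free -> assigned | voices=[69 79 62]
Op 8: note_off(62): free voice 2 | voices=[69 79 -]
Op 9: note_on(73): voice 2 is free -> assigned | voices=[69 79 73]

Answer: 69 79 73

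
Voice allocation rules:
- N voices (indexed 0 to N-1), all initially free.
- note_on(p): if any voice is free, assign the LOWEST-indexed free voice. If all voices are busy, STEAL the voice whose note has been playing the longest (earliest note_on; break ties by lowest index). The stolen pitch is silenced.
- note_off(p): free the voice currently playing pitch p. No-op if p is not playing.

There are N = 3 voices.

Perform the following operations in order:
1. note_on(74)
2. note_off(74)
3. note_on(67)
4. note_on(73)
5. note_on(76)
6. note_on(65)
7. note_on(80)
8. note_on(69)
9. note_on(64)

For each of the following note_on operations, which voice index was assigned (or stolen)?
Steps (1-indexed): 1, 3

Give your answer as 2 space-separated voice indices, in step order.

Answer: 0 0

Derivation:
Op 1: note_on(74): voice 0 is free -> assigned | voices=[74 - -]
Op 2: note_off(74): free voice 0 | voices=[- - -]
Op 3: note_on(67): voice 0 is free -> assigned | voices=[67 - -]
Op 4: note_on(73): voice 1 is free -> assigned | voices=[67 73 -]
Op 5: note_on(76): voice 2 is free -> assigned | voices=[67 73 76]
Op 6: note_on(65): all voices busy, STEAL voice 0 (pitch 67, oldest) -> assign | voices=[65 73 76]
Op 7: note_on(80): all voices busy, STEAL voice 1 (pitch 73, oldest) -> assign | voices=[65 80 76]
Op 8: note_on(69): all voices busy, STEAL voice 2 (pitch 76, oldest) -> assign | voices=[65 80 69]
Op 9: note_on(64): all voices busy, STEAL voice 0 (pitch 65, oldest) -> assign | voices=[64 80 69]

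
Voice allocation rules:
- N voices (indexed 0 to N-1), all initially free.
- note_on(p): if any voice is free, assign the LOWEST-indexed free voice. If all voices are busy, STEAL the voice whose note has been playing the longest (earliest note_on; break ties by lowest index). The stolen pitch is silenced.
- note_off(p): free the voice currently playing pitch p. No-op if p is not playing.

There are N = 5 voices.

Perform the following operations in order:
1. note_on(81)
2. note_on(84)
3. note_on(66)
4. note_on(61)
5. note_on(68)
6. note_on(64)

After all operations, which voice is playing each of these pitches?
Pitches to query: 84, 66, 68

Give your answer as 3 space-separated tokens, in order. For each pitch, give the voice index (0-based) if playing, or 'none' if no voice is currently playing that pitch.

Answer: 1 2 4

Derivation:
Op 1: note_on(81): voice 0 is free -> assigned | voices=[81 - - - -]
Op 2: note_on(84): voice 1 is free -> assigned | voices=[81 84 - - -]
Op 3: note_on(66): voice 2 is free -> assigned | voices=[81 84 66 - -]
Op 4: note_on(61): voice 3 is free -> assigned | voices=[81 84 66 61 -]
Op 5: note_on(68): voice 4 is free -> assigned | voices=[81 84 66 61 68]
Op 6: note_on(64): all voices busy, STEAL voice 0 (pitch 81, oldest) -> assign | voices=[64 84 66 61 68]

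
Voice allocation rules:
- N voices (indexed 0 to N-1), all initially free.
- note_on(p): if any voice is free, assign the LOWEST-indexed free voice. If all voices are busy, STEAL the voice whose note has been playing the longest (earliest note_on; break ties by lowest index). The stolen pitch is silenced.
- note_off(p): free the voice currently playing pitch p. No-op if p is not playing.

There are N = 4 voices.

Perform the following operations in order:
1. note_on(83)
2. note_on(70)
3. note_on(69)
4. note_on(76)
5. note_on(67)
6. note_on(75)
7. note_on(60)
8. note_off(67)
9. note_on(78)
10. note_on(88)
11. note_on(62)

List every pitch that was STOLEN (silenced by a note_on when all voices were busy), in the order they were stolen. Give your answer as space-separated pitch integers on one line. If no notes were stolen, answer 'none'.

Op 1: note_on(83): voice 0 is free -> assigned | voices=[83 - - -]
Op 2: note_on(70): voice 1 is free -> assigned | voices=[83 70 - -]
Op 3: note_on(69): voice 2 is free -> assigned | voices=[83 70 69 -]
Op 4: note_on(76): voice 3 is free -> assigned | voices=[83 70 69 76]
Op 5: note_on(67): all voices busy, STEAL voice 0 (pitch 83, oldest) -> assign | voices=[67 70 69 76]
Op 6: note_on(75): all voices busy, STEAL voice 1 (pitch 70, oldest) -> assign | voices=[67 75 69 76]
Op 7: note_on(60): all voices busy, STEAL voice 2 (pitch 69, oldest) -> assign | voices=[67 75 60 76]
Op 8: note_off(67): free voice 0 | voices=[- 75 60 76]
Op 9: note_on(78): voice 0 is free -> assigned | voices=[78 75 60 76]
Op 10: note_on(88): all voices busy, STEAL voice 3 (pitch 76, oldest) -> assign | voices=[78 75 60 88]
Op 11: note_on(62): all voices busy, STEAL voice 1 (pitch 75, oldest) -> assign | voices=[78 62 60 88]

Answer: 83 70 69 76 75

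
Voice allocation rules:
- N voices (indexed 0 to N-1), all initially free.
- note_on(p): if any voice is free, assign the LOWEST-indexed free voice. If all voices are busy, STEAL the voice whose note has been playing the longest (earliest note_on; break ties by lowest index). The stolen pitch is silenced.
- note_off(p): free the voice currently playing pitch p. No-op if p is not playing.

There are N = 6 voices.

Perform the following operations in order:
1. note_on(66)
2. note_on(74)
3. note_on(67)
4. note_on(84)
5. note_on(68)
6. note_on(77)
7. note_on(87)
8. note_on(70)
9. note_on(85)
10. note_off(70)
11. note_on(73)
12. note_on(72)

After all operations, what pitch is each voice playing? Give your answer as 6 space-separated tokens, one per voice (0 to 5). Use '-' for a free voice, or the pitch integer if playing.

Op 1: note_on(66): voice 0 is free -> assigned | voices=[66 - - - - -]
Op 2: note_on(74): voice 1 is free -> assigned | voices=[66 74 - - - -]
Op 3: note_on(67): voice 2 is free -> assigned | voices=[66 74 67 - - -]
Op 4: note_on(84): voice 3 is free -> assigned | voices=[66 74 67 84 - -]
Op 5: note_on(68): voice 4 is free -> assigned | voices=[66 74 67 84 68 -]
Op 6: note_on(77): voice 5 is free -> assigned | voices=[66 74 67 84 68 77]
Op 7: note_on(87): all voices busy, STEAL voice 0 (pitch 66, oldest) -> assign | voices=[87 74 67 84 68 77]
Op 8: note_on(70): all voices busy, STEAL voice 1 (pitch 74, oldest) -> assign | voices=[87 70 67 84 68 77]
Op 9: note_on(85): all voices busy, STEAL voice 2 (pitch 67, oldest) -> assign | voices=[87 70 85 84 68 77]
Op 10: note_off(70): free voice 1 | voices=[87 - 85 84 68 77]
Op 11: note_on(73): voice 1 is free -> assigned | voices=[87 73 85 84 68 77]
Op 12: note_on(72): all voices busy, STEAL voice 3 (pitch 84, oldest) -> assign | voices=[87 73 85 72 68 77]

Answer: 87 73 85 72 68 77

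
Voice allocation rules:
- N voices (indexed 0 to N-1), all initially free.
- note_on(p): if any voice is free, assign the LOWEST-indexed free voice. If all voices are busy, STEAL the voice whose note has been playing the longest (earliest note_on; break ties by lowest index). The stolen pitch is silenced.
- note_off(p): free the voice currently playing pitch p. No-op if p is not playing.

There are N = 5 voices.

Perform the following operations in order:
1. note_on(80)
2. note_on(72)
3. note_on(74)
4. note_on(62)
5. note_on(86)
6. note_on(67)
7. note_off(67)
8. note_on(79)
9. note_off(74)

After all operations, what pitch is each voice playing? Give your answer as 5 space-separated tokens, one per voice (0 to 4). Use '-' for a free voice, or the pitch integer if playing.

Answer: 79 72 - 62 86

Derivation:
Op 1: note_on(80): voice 0 is free -> assigned | voices=[80 - - - -]
Op 2: note_on(72): voice 1 is free -> assigned | voices=[80 72 - - -]
Op 3: note_on(74): voice 2 is free -> assigned | voices=[80 72 74 - -]
Op 4: note_on(62): voice 3 is free -> assigned | voices=[80 72 74 62 -]
Op 5: note_on(86): voice 4 is free -> assigned | voices=[80 72 74 62 86]
Op 6: note_on(67): all voices busy, STEAL voice 0 (pitch 80, oldest) -> assign | voices=[67 72 74 62 86]
Op 7: note_off(67): free voice 0 | voices=[- 72 74 62 86]
Op 8: note_on(79): voice 0 is free -> assigned | voices=[79 72 74 62 86]
Op 9: note_off(74): free voice 2 | voices=[79 72 - 62 86]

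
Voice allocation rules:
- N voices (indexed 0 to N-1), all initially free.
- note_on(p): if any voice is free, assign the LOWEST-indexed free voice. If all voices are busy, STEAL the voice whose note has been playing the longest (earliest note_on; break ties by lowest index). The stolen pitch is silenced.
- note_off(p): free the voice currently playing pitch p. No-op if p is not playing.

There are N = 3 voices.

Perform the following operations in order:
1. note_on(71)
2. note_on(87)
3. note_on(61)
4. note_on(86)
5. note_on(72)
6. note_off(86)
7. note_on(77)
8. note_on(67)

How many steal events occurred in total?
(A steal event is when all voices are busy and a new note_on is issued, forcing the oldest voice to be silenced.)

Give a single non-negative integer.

Answer: 3

Derivation:
Op 1: note_on(71): voice 0 is free -> assigned | voices=[71 - -]
Op 2: note_on(87): voice 1 is free -> assigned | voices=[71 87 -]
Op 3: note_on(61): voice 2 is free -> assigned | voices=[71 87 61]
Op 4: note_on(86): all voices busy, STEAL voice 0 (pitch 71, oldest) -> assign | voices=[86 87 61]
Op 5: note_on(72): all voices busy, STEAL voice 1 (pitch 87, oldest) -> assign | voices=[86 72 61]
Op 6: note_off(86): free voice 0 | voices=[- 72 61]
Op 7: note_on(77): voice 0 is free -> assigned | voices=[77 72 61]
Op 8: note_on(67): all voices busy, STEAL voice 2 (pitch 61, oldest) -> assign | voices=[77 72 67]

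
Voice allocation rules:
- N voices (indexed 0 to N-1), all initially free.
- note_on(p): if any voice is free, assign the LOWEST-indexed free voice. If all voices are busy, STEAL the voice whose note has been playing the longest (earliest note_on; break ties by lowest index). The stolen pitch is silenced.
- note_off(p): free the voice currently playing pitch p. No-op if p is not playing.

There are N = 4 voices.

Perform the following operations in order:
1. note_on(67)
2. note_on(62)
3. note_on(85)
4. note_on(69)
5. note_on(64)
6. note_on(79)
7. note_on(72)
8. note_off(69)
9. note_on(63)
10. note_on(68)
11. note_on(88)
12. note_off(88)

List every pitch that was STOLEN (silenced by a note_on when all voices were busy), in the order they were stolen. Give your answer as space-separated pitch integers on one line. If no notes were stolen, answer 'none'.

Answer: 67 62 85 64 79

Derivation:
Op 1: note_on(67): voice 0 is free -> assigned | voices=[67 - - -]
Op 2: note_on(62): voice 1 is free -> assigned | voices=[67 62 - -]
Op 3: note_on(85): voice 2 is free -> assigned | voices=[67 62 85 -]
Op 4: note_on(69): voice 3 is free -> assigned | voices=[67 62 85 69]
Op 5: note_on(64): all voices busy, STEAL voice 0 (pitch 67, oldest) -> assign | voices=[64 62 85 69]
Op 6: note_on(79): all voices busy, STEAL voice 1 (pitch 62, oldest) -> assign | voices=[64 79 85 69]
Op 7: note_on(72): all voices busy, STEAL voice 2 (pitch 85, oldest) -> assign | voices=[64 79 72 69]
Op 8: note_off(69): free voice 3 | voices=[64 79 72 -]
Op 9: note_on(63): voice 3 is free -> assigned | voices=[64 79 72 63]
Op 10: note_on(68): all voices busy, STEAL voice 0 (pitch 64, oldest) -> assign | voices=[68 79 72 63]
Op 11: note_on(88): all voices busy, STEAL voice 1 (pitch 79, oldest) -> assign | voices=[68 88 72 63]
Op 12: note_off(88): free voice 1 | voices=[68 - 72 63]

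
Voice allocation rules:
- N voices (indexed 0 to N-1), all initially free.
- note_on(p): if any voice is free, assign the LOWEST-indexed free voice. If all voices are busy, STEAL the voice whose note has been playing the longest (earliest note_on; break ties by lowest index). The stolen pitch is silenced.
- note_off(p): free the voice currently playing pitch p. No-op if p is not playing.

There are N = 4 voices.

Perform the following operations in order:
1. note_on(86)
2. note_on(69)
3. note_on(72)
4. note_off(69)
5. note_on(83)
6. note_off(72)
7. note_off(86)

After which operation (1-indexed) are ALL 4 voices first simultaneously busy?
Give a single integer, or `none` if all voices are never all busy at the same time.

Answer: none

Derivation:
Op 1: note_on(86): voice 0 is free -> assigned | voices=[86 - - -]
Op 2: note_on(69): voice 1 is free -> assigned | voices=[86 69 - -]
Op 3: note_on(72): voice 2 is free -> assigned | voices=[86 69 72 -]
Op 4: note_off(69): free voice 1 | voices=[86 - 72 -]
Op 5: note_on(83): voice 1 is free -> assigned | voices=[86 83 72 -]
Op 6: note_off(72): free voice 2 | voices=[86 83 - -]
Op 7: note_off(86): free voice 0 | voices=[- 83 - -]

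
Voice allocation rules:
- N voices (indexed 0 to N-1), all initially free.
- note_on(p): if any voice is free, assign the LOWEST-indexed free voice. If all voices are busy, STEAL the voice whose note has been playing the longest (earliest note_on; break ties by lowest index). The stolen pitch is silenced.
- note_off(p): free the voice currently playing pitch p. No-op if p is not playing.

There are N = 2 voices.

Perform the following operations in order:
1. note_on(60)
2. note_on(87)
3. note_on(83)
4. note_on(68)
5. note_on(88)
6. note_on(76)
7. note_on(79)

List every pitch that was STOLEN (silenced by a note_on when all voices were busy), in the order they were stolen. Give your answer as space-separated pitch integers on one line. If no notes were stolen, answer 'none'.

Op 1: note_on(60): voice 0 is free -> assigned | voices=[60 -]
Op 2: note_on(87): voice 1 is free -> assigned | voices=[60 87]
Op 3: note_on(83): all voices busy, STEAL voice 0 (pitch 60, oldest) -> assign | voices=[83 87]
Op 4: note_on(68): all voices busy, STEAL voice 1 (pitch 87, oldest) -> assign | voices=[83 68]
Op 5: note_on(88): all voices busy, STEAL voice 0 (pitch 83, oldest) -> assign | voices=[88 68]
Op 6: note_on(76): all voices busy, STEAL voice 1 (pitch 68, oldest) -> assign | voices=[88 76]
Op 7: note_on(79): all voices busy, STEAL voice 0 (pitch 88, oldest) -> assign | voices=[79 76]

Answer: 60 87 83 68 88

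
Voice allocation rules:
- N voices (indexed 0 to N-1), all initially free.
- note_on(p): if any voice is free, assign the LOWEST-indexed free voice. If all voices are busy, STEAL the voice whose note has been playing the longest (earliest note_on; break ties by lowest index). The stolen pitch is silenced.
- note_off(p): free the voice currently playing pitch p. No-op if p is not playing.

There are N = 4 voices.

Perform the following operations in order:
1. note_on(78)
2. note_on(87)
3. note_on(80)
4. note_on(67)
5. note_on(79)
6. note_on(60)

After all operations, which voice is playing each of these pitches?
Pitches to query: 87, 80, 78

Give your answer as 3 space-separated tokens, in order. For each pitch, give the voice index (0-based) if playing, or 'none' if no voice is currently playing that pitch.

Op 1: note_on(78): voice 0 is free -> assigned | voices=[78 - - -]
Op 2: note_on(87): voice 1 is free -> assigned | voices=[78 87 - -]
Op 3: note_on(80): voice 2 is free -> assigned | voices=[78 87 80 -]
Op 4: note_on(67): voice 3 is free -> assigned | voices=[78 87 80 67]
Op 5: note_on(79): all voices busy, STEAL voice 0 (pitch 78, oldest) -> assign | voices=[79 87 80 67]
Op 6: note_on(60): all voices busy, STEAL voice 1 (pitch 87, oldest) -> assign | voices=[79 60 80 67]

Answer: none 2 none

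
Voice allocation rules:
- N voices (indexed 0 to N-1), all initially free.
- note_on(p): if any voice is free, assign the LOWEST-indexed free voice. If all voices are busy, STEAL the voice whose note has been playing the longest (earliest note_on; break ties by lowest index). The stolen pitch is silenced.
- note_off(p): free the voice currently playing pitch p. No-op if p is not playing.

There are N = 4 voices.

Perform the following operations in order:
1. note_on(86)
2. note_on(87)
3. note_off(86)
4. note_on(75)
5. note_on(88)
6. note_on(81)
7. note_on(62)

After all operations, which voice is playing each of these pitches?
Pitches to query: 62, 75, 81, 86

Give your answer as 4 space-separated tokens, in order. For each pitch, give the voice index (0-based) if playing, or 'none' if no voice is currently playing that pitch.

Answer: 1 0 3 none

Derivation:
Op 1: note_on(86): voice 0 is free -> assigned | voices=[86 - - -]
Op 2: note_on(87): voice 1 is free -> assigned | voices=[86 87 - -]
Op 3: note_off(86): free voice 0 | voices=[- 87 - -]
Op 4: note_on(75): voice 0 is free -> assigned | voices=[75 87 - -]
Op 5: note_on(88): voice 2 is free -> assigned | voices=[75 87 88 -]
Op 6: note_on(81): voice 3 is free -> assigned | voices=[75 87 88 81]
Op 7: note_on(62): all voices busy, STEAL voice 1 (pitch 87, oldest) -> assign | voices=[75 62 88 81]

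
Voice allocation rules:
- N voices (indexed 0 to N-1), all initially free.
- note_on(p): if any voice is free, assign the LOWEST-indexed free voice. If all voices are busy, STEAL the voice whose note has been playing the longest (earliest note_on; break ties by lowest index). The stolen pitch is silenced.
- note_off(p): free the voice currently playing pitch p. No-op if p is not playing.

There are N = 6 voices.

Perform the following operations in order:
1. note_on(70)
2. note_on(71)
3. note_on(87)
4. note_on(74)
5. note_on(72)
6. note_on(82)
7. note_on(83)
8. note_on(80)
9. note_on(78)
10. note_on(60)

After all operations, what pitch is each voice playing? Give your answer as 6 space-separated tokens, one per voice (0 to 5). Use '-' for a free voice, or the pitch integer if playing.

Op 1: note_on(70): voice 0 is free -> assigned | voices=[70 - - - - -]
Op 2: note_on(71): voice 1 is free -> assigned | voices=[70 71 - - - -]
Op 3: note_on(87): voice 2 is free -> assigned | voices=[70 71 87 - - -]
Op 4: note_on(74): voice 3 is free -> assigned | voices=[70 71 87 74 - -]
Op 5: note_on(72): voice 4 is free -> assigned | voices=[70 71 87 74 72 -]
Op 6: note_on(82): voice 5 is free -> assigned | voices=[70 71 87 74 72 82]
Op 7: note_on(83): all voices busy, STEAL voice 0 (pitch 70, oldest) -> assign | voices=[83 71 87 74 72 82]
Op 8: note_on(80): all voices busy, STEAL voice 1 (pitch 71, oldest) -> assign | voices=[83 80 87 74 72 82]
Op 9: note_on(78): all voices busy, STEAL voice 2 (pitch 87, oldest) -> assign | voices=[83 80 78 74 72 82]
Op 10: note_on(60): all voices busy, STEAL voice 3 (pitch 74, oldest) -> assign | voices=[83 80 78 60 72 82]

Answer: 83 80 78 60 72 82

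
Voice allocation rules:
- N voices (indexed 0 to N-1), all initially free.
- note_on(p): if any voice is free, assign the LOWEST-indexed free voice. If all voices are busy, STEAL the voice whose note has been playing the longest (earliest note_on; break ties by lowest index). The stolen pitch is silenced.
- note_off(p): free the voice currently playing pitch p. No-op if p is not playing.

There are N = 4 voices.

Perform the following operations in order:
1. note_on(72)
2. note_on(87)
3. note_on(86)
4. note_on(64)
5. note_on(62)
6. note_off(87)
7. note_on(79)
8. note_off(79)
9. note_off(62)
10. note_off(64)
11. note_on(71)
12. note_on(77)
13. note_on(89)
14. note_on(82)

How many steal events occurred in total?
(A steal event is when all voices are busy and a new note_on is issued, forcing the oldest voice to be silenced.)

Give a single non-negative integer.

Op 1: note_on(72): voice 0 is free -> assigned | voices=[72 - - -]
Op 2: note_on(87): voice 1 is free -> assigned | voices=[72 87 - -]
Op 3: note_on(86): voice 2 is free -> assigned | voices=[72 87 86 -]
Op 4: note_on(64): voice 3 is free -> assigned | voices=[72 87 86 64]
Op 5: note_on(62): all voices busy, STEAL voice 0 (pitch 72, oldest) -> assign | voices=[62 87 86 64]
Op 6: note_off(87): free voice 1 | voices=[62 - 86 64]
Op 7: note_on(79): voice 1 is free -> assigned | voices=[62 79 86 64]
Op 8: note_off(79): free voice 1 | voices=[62 - 86 64]
Op 9: note_off(62): free voice 0 | voices=[- - 86 64]
Op 10: note_off(64): free voice 3 | voices=[- - 86 -]
Op 11: note_on(71): voice 0 is free -> assigned | voices=[71 - 86 -]
Op 12: note_on(77): voice 1 is free -> assigned | voices=[71 77 86 -]
Op 13: note_on(89): voice 3 is free -> assigned | voices=[71 77 86 89]
Op 14: note_on(82): all voices busy, STEAL voice 2 (pitch 86, oldest) -> assign | voices=[71 77 82 89]

Answer: 2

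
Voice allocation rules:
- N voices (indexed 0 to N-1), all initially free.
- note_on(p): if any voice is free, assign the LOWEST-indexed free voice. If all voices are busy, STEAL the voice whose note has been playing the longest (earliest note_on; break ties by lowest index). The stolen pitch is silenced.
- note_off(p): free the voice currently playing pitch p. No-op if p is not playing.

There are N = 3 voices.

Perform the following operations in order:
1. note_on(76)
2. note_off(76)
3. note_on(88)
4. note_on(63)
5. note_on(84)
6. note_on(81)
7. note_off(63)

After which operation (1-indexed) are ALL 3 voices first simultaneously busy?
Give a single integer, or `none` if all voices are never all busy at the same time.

Answer: 5

Derivation:
Op 1: note_on(76): voice 0 is free -> assigned | voices=[76 - -]
Op 2: note_off(76): free voice 0 | voices=[- - -]
Op 3: note_on(88): voice 0 is free -> assigned | voices=[88 - -]
Op 4: note_on(63): voice 1 is free -> assigned | voices=[88 63 -]
Op 5: note_on(84): voice 2 is free -> assigned | voices=[88 63 84]
Op 6: note_on(81): all voices busy, STEAL voice 0 (pitch 88, oldest) -> assign | voices=[81 63 84]
Op 7: note_off(63): free voice 1 | voices=[81 - 84]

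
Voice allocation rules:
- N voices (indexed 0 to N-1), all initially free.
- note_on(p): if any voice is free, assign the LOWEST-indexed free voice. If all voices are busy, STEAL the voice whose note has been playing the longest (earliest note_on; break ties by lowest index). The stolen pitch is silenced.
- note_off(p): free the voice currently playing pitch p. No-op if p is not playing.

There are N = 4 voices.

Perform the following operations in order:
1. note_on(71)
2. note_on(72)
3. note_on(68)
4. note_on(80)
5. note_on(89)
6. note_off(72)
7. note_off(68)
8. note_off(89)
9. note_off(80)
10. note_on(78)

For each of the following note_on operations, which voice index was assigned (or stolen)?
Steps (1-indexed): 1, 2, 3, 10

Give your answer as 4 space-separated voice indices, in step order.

Answer: 0 1 2 0

Derivation:
Op 1: note_on(71): voice 0 is free -> assigned | voices=[71 - - -]
Op 2: note_on(72): voice 1 is free -> assigned | voices=[71 72 - -]
Op 3: note_on(68): voice 2 is free -> assigned | voices=[71 72 68 -]
Op 4: note_on(80): voice 3 is free -> assigned | voices=[71 72 68 80]
Op 5: note_on(89): all voices busy, STEAL voice 0 (pitch 71, oldest) -> assign | voices=[89 72 68 80]
Op 6: note_off(72): free voice 1 | voices=[89 - 68 80]
Op 7: note_off(68): free voice 2 | voices=[89 - - 80]
Op 8: note_off(89): free voice 0 | voices=[- - - 80]
Op 9: note_off(80): free voice 3 | voices=[- - - -]
Op 10: note_on(78): voice 0 is free -> assigned | voices=[78 - - -]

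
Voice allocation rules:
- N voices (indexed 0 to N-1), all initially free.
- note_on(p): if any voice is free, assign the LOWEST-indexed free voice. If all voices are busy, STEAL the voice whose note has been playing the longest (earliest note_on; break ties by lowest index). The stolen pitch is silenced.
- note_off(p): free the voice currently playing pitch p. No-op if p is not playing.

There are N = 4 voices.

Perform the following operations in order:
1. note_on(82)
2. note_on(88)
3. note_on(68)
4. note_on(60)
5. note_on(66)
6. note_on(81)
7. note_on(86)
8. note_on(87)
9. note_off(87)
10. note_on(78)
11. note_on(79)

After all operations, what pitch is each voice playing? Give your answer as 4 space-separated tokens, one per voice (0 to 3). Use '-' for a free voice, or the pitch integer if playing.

Answer: 79 81 86 78

Derivation:
Op 1: note_on(82): voice 0 is free -> assigned | voices=[82 - - -]
Op 2: note_on(88): voice 1 is free -> assigned | voices=[82 88 - -]
Op 3: note_on(68): voice 2 is free -> assigned | voices=[82 88 68 -]
Op 4: note_on(60): voice 3 is free -> assigned | voices=[82 88 68 60]
Op 5: note_on(66): all voices busy, STEAL voice 0 (pitch 82, oldest) -> assign | voices=[66 88 68 60]
Op 6: note_on(81): all voices busy, STEAL voice 1 (pitch 88, oldest) -> assign | voices=[66 81 68 60]
Op 7: note_on(86): all voices busy, STEAL voice 2 (pitch 68, oldest) -> assign | voices=[66 81 86 60]
Op 8: note_on(87): all voices busy, STEAL voice 3 (pitch 60, oldest) -> assign | voices=[66 81 86 87]
Op 9: note_off(87): free voice 3 | voices=[66 81 86 -]
Op 10: note_on(78): voice 3 is free -> assigned | voices=[66 81 86 78]
Op 11: note_on(79): all voices busy, STEAL voice 0 (pitch 66, oldest) -> assign | voices=[79 81 86 78]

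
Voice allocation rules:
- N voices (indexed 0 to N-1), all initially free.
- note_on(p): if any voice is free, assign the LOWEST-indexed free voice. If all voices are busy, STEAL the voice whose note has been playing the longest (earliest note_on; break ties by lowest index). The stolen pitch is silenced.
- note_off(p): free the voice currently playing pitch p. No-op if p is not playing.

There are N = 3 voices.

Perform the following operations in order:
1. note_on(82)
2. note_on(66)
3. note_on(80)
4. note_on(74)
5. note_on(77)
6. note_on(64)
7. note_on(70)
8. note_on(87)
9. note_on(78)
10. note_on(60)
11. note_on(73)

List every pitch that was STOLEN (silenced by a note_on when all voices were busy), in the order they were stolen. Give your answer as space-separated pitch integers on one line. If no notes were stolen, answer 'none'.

Op 1: note_on(82): voice 0 is free -> assigned | voices=[82 - -]
Op 2: note_on(66): voice 1 is free -> assigned | voices=[82 66 -]
Op 3: note_on(80): voice 2 is free -> assigned | voices=[82 66 80]
Op 4: note_on(74): all voices busy, STEAL voice 0 (pitch 82, oldest) -> assign | voices=[74 66 80]
Op 5: note_on(77): all voices busy, STEAL voice 1 (pitch 66, oldest) -> assign | voices=[74 77 80]
Op 6: note_on(64): all voices busy, STEAL voice 2 (pitch 80, oldest) -> assign | voices=[74 77 64]
Op 7: note_on(70): all voices busy, STEAL voice 0 (pitch 74, oldest) -> assign | voices=[70 77 64]
Op 8: note_on(87): all voices busy, STEAL voice 1 (pitch 77, oldest) -> assign | voices=[70 87 64]
Op 9: note_on(78): all voices busy, STEAL voice 2 (pitch 64, oldest) -> assign | voices=[70 87 78]
Op 10: note_on(60): all voices busy, STEAL voice 0 (pitch 70, oldest) -> assign | voices=[60 87 78]
Op 11: note_on(73): all voices busy, STEAL voice 1 (pitch 87, oldest) -> assign | voices=[60 73 78]

Answer: 82 66 80 74 77 64 70 87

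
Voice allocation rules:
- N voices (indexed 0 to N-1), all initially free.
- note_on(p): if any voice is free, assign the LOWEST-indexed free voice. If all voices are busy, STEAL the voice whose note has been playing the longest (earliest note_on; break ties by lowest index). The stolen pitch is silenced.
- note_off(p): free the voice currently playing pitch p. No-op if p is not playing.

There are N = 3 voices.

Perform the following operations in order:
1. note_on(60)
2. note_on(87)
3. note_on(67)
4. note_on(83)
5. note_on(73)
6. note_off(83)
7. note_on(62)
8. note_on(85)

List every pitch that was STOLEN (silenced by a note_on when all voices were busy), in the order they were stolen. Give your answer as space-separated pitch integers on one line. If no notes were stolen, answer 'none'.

Answer: 60 87 67

Derivation:
Op 1: note_on(60): voice 0 is free -> assigned | voices=[60 - -]
Op 2: note_on(87): voice 1 is free -> assigned | voices=[60 87 -]
Op 3: note_on(67): voice 2 is free -> assigned | voices=[60 87 67]
Op 4: note_on(83): all voices busy, STEAL voice 0 (pitch 60, oldest) -> assign | voices=[83 87 67]
Op 5: note_on(73): all voices busy, STEAL voice 1 (pitch 87, oldest) -> assign | voices=[83 73 67]
Op 6: note_off(83): free voice 0 | voices=[- 73 67]
Op 7: note_on(62): voice 0 is free -> assigned | voices=[62 73 67]
Op 8: note_on(85): all voices busy, STEAL voice 2 (pitch 67, oldest) -> assign | voices=[62 73 85]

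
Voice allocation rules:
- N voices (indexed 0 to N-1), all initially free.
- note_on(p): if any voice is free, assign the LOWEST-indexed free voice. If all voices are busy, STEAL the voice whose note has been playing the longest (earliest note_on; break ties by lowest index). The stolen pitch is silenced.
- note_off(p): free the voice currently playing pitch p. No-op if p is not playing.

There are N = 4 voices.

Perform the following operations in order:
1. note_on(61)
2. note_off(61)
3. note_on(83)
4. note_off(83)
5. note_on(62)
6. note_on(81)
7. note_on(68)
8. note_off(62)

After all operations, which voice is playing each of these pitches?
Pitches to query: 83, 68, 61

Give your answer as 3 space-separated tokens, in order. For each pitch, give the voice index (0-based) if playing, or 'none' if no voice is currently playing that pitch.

Op 1: note_on(61): voice 0 is free -> assigned | voices=[61 - - -]
Op 2: note_off(61): free voice 0 | voices=[- - - -]
Op 3: note_on(83): voice 0 is free -> assigned | voices=[83 - - -]
Op 4: note_off(83): free voice 0 | voices=[- - - -]
Op 5: note_on(62): voice 0 is free -> assigned | voices=[62 - - -]
Op 6: note_on(81): voice 1 is free -> assigned | voices=[62 81 - -]
Op 7: note_on(68): voice 2 is free -> assigned | voices=[62 81 68 -]
Op 8: note_off(62): free voice 0 | voices=[- 81 68 -]

Answer: none 2 none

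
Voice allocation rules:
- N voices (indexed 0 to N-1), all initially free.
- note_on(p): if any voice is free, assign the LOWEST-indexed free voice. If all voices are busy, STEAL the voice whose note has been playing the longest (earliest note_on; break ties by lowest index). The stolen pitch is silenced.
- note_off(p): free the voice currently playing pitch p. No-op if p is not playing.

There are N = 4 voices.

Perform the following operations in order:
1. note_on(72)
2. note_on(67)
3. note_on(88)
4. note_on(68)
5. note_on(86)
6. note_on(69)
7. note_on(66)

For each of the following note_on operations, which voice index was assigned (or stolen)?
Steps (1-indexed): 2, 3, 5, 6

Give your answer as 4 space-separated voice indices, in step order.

Op 1: note_on(72): voice 0 is free -> assigned | voices=[72 - - -]
Op 2: note_on(67): voice 1 is free -> assigned | voices=[72 67 - -]
Op 3: note_on(88): voice 2 is free -> assigned | voices=[72 67 88 -]
Op 4: note_on(68): voice 3 is free -> assigned | voices=[72 67 88 68]
Op 5: note_on(86): all voices busy, STEAL voice 0 (pitch 72, oldest) -> assign | voices=[86 67 88 68]
Op 6: note_on(69): all voices busy, STEAL voice 1 (pitch 67, oldest) -> assign | voices=[86 69 88 68]
Op 7: note_on(66): all voices busy, STEAL voice 2 (pitch 88, oldest) -> assign | voices=[86 69 66 68]

Answer: 1 2 0 1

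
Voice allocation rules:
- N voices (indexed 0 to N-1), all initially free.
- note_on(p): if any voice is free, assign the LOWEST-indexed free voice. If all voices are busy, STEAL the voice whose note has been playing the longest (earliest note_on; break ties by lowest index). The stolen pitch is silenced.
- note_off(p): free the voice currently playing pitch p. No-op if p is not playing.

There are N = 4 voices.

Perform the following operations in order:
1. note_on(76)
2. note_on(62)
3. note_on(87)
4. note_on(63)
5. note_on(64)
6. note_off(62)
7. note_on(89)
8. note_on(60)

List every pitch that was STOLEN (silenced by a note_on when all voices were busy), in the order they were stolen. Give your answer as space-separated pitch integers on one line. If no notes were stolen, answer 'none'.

Answer: 76 87

Derivation:
Op 1: note_on(76): voice 0 is free -> assigned | voices=[76 - - -]
Op 2: note_on(62): voice 1 is free -> assigned | voices=[76 62 - -]
Op 3: note_on(87): voice 2 is free -> assigned | voices=[76 62 87 -]
Op 4: note_on(63): voice 3 is free -> assigned | voices=[76 62 87 63]
Op 5: note_on(64): all voices busy, STEAL voice 0 (pitch 76, oldest) -> assign | voices=[64 62 87 63]
Op 6: note_off(62): free voice 1 | voices=[64 - 87 63]
Op 7: note_on(89): voice 1 is free -> assigned | voices=[64 89 87 63]
Op 8: note_on(60): all voices busy, STEAL voice 2 (pitch 87, oldest) -> assign | voices=[64 89 60 63]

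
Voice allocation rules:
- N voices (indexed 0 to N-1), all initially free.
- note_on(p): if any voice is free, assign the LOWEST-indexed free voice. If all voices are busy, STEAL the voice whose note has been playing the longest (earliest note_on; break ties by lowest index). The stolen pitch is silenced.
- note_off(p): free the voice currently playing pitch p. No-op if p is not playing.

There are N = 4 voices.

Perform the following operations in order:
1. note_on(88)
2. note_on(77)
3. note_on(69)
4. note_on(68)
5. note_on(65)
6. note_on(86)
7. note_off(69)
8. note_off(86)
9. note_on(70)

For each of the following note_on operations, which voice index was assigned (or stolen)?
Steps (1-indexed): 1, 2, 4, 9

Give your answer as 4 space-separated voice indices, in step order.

Op 1: note_on(88): voice 0 is free -> assigned | voices=[88 - - -]
Op 2: note_on(77): voice 1 is free -> assigned | voices=[88 77 - -]
Op 3: note_on(69): voice 2 is free -> assigned | voices=[88 77 69 -]
Op 4: note_on(68): voice 3 is free -> assigned | voices=[88 77 69 68]
Op 5: note_on(65): all voices busy, STEAL voice 0 (pitch 88, oldest) -> assign | voices=[65 77 69 68]
Op 6: note_on(86): all voices busy, STEAL voice 1 (pitch 77, oldest) -> assign | voices=[65 86 69 68]
Op 7: note_off(69): free voice 2 | voices=[65 86 - 68]
Op 8: note_off(86): free voice 1 | voices=[65 - - 68]
Op 9: note_on(70): voice 1 is free -> assigned | voices=[65 70 - 68]

Answer: 0 1 3 1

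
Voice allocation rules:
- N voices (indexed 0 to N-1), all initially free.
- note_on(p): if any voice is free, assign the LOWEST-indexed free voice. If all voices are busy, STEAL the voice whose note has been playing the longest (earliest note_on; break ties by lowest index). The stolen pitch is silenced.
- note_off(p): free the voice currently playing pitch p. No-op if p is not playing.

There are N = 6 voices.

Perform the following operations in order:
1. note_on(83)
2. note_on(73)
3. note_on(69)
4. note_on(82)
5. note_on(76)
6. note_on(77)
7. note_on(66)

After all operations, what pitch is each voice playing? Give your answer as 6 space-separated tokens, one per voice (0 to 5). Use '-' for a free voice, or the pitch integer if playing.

Op 1: note_on(83): voice 0 is free -> assigned | voices=[83 - - - - -]
Op 2: note_on(73): voice 1 is free -> assigned | voices=[83 73 - - - -]
Op 3: note_on(69): voice 2 is free -> assigned | voices=[83 73 69 - - -]
Op 4: note_on(82): voice 3 is free -> assigned | voices=[83 73 69 82 - -]
Op 5: note_on(76): voice 4 is free -> assigned | voices=[83 73 69 82 76 -]
Op 6: note_on(77): voice 5 is free -> assigned | voices=[83 73 69 82 76 77]
Op 7: note_on(66): all voices busy, STEAL voice 0 (pitch 83, oldest) -> assign | voices=[66 73 69 82 76 77]

Answer: 66 73 69 82 76 77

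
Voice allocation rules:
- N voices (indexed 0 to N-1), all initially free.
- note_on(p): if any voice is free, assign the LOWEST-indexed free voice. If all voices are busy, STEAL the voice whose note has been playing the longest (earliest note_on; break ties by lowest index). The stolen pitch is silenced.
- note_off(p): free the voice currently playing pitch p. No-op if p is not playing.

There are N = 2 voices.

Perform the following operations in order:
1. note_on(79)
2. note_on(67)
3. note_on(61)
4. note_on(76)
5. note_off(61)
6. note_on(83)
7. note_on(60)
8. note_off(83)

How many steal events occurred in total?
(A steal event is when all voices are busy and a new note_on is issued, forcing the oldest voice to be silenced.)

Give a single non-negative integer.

Answer: 3

Derivation:
Op 1: note_on(79): voice 0 is free -> assigned | voices=[79 -]
Op 2: note_on(67): voice 1 is free -> assigned | voices=[79 67]
Op 3: note_on(61): all voices busy, STEAL voice 0 (pitch 79, oldest) -> assign | voices=[61 67]
Op 4: note_on(76): all voices busy, STEAL voice 1 (pitch 67, oldest) -> assign | voices=[61 76]
Op 5: note_off(61): free voice 0 | voices=[- 76]
Op 6: note_on(83): voice 0 is free -> assigned | voices=[83 76]
Op 7: note_on(60): all voices busy, STEAL voice 1 (pitch 76, oldest) -> assign | voices=[83 60]
Op 8: note_off(83): free voice 0 | voices=[- 60]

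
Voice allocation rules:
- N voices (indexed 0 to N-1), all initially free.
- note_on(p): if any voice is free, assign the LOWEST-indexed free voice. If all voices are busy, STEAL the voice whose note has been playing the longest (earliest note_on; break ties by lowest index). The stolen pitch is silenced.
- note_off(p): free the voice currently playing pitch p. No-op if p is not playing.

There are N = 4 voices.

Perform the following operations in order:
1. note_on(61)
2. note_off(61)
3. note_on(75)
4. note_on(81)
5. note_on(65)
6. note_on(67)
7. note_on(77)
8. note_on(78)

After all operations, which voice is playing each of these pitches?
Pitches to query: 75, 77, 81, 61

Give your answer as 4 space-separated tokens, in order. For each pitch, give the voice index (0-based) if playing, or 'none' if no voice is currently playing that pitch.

Op 1: note_on(61): voice 0 is free -> assigned | voices=[61 - - -]
Op 2: note_off(61): free voice 0 | voices=[- - - -]
Op 3: note_on(75): voice 0 is free -> assigned | voices=[75 - - -]
Op 4: note_on(81): voice 1 is free -> assigned | voices=[75 81 - -]
Op 5: note_on(65): voice 2 is free -> assigned | voices=[75 81 65 -]
Op 6: note_on(67): voice 3 is free -> assigned | voices=[75 81 65 67]
Op 7: note_on(77): all voices busy, STEAL voice 0 (pitch 75, oldest) -> assign | voices=[77 81 65 67]
Op 8: note_on(78): all voices busy, STEAL voice 1 (pitch 81, oldest) -> assign | voices=[77 78 65 67]

Answer: none 0 none none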